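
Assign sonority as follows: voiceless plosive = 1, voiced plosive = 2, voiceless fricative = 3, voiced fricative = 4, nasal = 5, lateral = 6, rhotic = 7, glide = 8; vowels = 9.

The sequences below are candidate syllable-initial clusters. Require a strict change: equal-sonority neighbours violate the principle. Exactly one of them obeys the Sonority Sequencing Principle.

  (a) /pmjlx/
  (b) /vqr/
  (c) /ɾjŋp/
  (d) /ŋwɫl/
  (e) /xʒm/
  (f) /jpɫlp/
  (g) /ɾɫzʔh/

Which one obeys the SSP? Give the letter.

e

(a) sonority 1-5-8-6-3: ill-formed.
(b) sonority 4-1-7: ill-formed.
(c) sonority 7-8-5-1: ill-formed.
(d) sonority 5-8-6-6: ill-formed.
(e) sonority 3-4-5: well-formed.
(f) sonority 8-1-6-6-1: ill-formed.
(g) sonority 7-6-4-1-3: ill-formed.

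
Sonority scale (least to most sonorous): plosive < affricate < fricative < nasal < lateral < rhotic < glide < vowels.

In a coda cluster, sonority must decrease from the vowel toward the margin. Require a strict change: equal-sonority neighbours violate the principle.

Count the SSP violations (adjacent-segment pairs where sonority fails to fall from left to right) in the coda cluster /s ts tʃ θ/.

/s/: fricative = 3.
/ts/: affricate = 2.
/tʃ/: affricate = 2.
/θ/: fricative = 3.
/s/→/ts/: 3→2 (falls) — ok.
/ts/→/tʃ/: 2→2 (plateau) — violation.
/tʃ/→/θ/: 2→3 (does not fall) — violation.

2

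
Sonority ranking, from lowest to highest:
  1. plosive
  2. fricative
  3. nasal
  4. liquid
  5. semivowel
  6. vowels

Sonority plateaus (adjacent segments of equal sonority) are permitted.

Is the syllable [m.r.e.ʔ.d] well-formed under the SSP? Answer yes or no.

Onset: /m/ is a nasal (sonority 3), /r/ is a liquid (sonority 4); then the nucleus /e/ (sonority 6).
Onset profile 3-4-6 — rises to the nucleus.
Coda: /ʔ/ is a plosive (sonority 1), /d/ is a plosive (sonority 1).
Coda profile 6-1-1 — falls from the nucleus.

yes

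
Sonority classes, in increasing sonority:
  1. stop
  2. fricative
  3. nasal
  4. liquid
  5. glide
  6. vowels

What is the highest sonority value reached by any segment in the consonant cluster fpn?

/f/: fricative = 2.
/p/: stop = 1.
/n/: nasal = 3.
The maximum is 3.

3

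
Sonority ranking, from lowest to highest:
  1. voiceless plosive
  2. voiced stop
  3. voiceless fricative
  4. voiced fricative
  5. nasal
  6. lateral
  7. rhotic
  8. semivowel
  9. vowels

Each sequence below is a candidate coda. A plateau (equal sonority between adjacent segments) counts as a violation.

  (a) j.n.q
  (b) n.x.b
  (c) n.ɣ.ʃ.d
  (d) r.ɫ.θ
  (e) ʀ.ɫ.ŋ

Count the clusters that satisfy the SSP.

5

(a) sonority 8-5-1: well-formed.
(b) sonority 5-3-2: well-formed.
(c) sonority 5-4-3-2: well-formed.
(d) sonority 7-6-3: well-formed.
(e) sonority 7-6-5: well-formed.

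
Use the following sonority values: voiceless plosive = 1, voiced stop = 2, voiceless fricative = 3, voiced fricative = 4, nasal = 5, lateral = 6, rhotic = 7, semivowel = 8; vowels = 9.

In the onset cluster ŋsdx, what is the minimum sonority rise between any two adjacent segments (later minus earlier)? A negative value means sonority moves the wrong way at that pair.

/ŋ/ — nasal, sonority 5.
/s/ — voiceless fricative, sonority 3.
/d/ — voiced stop, sonority 2.
/x/ — voiceless fricative, sonority 3.
/ŋ/→/s/: change -2.
/s/→/d/: change -1.
/d/→/x/: change +1.
Minimum = -2.

-2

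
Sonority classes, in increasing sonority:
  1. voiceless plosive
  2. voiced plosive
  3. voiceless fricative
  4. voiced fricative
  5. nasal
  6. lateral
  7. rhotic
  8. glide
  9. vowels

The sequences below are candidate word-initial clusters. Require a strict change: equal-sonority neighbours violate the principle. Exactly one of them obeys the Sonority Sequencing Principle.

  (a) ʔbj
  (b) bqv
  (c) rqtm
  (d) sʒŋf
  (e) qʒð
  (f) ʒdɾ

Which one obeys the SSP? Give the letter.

a

(a) sonority 1-2-8: well-formed.
(b) sonority 2-1-4: ill-formed.
(c) sonority 7-1-1-5: ill-formed.
(d) sonority 3-4-5-3: ill-formed.
(e) sonority 1-4-4: ill-formed.
(f) sonority 4-2-7: ill-formed.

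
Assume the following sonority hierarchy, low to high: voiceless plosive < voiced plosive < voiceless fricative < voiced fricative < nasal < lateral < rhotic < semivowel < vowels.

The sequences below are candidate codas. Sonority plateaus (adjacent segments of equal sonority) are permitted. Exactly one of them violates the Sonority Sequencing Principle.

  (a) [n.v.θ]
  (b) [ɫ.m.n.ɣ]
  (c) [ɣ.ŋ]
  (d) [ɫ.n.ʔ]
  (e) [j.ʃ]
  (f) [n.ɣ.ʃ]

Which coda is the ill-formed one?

(a) 5-4-3 → obeys
(b) 6-5-5-4 → obeys
(c) 4-5 → violates
(d) 6-5-1 → obeys
(e) 8-3 → obeys
(f) 5-4-3 → obeys

c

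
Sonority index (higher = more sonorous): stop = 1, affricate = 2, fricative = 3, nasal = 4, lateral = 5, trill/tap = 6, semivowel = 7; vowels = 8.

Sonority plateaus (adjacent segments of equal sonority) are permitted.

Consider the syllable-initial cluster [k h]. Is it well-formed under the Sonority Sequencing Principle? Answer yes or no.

yes

/k/ — stop, sonority 1.
/h/ — fricative, sonority 3.
The profile 1-3 strictly rises, so the syllable-initial cluster satisfies the SSP.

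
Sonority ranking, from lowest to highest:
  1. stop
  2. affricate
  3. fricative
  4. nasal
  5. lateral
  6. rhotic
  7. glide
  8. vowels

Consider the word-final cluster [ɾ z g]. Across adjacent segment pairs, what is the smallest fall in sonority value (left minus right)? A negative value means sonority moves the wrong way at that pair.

/ɾ/ is a rhotic (sonority 6).
/z/ is a fricative (sonority 3).
/g/ is a stop (sonority 1).
/ɾ/→/z/: change +3.
/z/→/g/: change +2.
Minimum = 2.

2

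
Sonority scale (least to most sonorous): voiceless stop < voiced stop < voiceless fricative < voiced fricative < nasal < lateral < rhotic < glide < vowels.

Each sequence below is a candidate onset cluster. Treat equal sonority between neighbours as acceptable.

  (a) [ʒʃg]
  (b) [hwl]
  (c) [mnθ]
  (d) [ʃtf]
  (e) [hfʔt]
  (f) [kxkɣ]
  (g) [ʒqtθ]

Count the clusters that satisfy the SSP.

(a) sonority 4-3-2: ill-formed.
(b) sonority 3-8-6: ill-formed.
(c) sonority 5-5-3: ill-formed.
(d) sonority 3-1-3: ill-formed.
(e) sonority 3-3-1-1: ill-formed.
(f) sonority 1-3-1-4: ill-formed.
(g) sonority 4-1-1-3: ill-formed.

0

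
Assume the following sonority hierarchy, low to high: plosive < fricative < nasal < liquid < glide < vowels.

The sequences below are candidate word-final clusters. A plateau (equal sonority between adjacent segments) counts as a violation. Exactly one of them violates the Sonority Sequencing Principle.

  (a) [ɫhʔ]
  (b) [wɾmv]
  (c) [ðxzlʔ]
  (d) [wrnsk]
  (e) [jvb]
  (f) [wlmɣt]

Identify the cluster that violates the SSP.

(a) 4-2-1 → obeys
(b) 5-4-3-2 → obeys
(c) 2-2-2-4-1 → violates
(d) 5-4-3-2-1 → obeys
(e) 5-2-1 → obeys
(f) 5-4-3-2-1 → obeys

c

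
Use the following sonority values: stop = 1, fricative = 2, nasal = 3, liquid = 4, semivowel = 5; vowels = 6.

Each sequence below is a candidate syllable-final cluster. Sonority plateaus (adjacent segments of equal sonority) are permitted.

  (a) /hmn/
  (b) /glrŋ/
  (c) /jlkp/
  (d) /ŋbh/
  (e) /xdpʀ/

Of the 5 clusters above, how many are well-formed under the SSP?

1

(a) /hmn/: profile 2-3-3 — violates.
(b) /glrŋ/: profile 1-4-4-3 — violates.
(c) /jlkp/: profile 5-4-1-1 — obeys.
(d) /ŋbh/: profile 3-1-2 — violates.
(e) /xdpʀ/: profile 2-1-1-4 — violates.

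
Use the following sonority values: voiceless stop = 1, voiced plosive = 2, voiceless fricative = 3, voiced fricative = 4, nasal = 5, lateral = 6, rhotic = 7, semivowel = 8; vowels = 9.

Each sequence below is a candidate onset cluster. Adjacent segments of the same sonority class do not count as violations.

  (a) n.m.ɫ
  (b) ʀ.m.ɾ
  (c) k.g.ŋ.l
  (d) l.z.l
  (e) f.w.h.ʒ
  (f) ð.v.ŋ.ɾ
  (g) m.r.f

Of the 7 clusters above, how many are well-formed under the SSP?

(a) 5-5-6 → obeys
(b) 7-5-7 → violates
(c) 1-2-5-6 → obeys
(d) 6-4-6 → violates
(e) 3-8-3-4 → violates
(f) 4-4-5-7 → obeys
(g) 5-7-3 → violates

3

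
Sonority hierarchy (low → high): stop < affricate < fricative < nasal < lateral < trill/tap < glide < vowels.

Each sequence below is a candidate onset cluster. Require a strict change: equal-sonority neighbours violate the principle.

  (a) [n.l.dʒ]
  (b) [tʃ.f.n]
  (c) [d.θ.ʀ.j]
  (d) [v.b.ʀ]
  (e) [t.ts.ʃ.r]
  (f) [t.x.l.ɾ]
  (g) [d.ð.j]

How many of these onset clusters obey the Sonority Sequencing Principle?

5

(a) 4-5-2 → violates
(b) 2-3-4 → obeys
(c) 1-3-6-7 → obeys
(d) 3-1-6 → violates
(e) 1-2-3-6 → obeys
(f) 1-3-5-6 → obeys
(g) 1-3-7 → obeys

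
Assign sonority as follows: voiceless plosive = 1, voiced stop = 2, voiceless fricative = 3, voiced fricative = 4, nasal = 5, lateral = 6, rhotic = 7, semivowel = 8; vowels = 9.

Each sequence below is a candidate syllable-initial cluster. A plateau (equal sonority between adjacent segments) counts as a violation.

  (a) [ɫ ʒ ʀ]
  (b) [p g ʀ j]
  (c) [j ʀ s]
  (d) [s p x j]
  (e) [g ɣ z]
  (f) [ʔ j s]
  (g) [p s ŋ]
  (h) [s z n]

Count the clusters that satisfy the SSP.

3

(a) sonority 6-4-7: ill-formed.
(b) sonority 1-2-7-8: well-formed.
(c) sonority 8-7-3: ill-formed.
(d) sonority 3-1-3-8: ill-formed.
(e) sonority 2-4-4: ill-formed.
(f) sonority 1-8-3: ill-formed.
(g) sonority 1-3-5: well-formed.
(h) sonority 3-4-5: well-formed.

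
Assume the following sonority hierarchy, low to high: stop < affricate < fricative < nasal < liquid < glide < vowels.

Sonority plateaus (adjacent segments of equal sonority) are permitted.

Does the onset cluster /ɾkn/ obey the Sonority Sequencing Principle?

no

/ɾ/ — liquid, sonority 5.
/k/ — stop, sonority 1.
/n/ — nasal, sonority 4.
The profile is 5-1-4. Between /ɾ/ (5) and /k/ (1) sonority does not rise, so the cluster violates the SSP.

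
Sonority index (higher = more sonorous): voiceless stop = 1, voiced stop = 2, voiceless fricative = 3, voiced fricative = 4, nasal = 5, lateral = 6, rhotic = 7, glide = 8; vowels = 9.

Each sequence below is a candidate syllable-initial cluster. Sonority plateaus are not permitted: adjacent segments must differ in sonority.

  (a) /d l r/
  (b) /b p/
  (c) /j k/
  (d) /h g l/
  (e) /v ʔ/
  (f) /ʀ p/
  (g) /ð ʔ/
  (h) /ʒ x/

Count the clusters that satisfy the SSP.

(a) sonority 2-6-7: well-formed.
(b) sonority 2-1: ill-formed.
(c) sonority 8-1: ill-formed.
(d) sonority 3-2-6: ill-formed.
(e) sonority 4-1: ill-formed.
(f) sonority 7-1: ill-formed.
(g) sonority 4-1: ill-formed.
(h) sonority 4-3: ill-formed.

1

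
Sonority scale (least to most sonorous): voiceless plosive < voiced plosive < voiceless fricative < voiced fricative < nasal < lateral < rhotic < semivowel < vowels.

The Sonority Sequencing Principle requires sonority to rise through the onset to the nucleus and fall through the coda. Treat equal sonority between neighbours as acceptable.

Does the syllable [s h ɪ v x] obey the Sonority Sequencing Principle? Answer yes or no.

yes

Onset: /s/ is a voiceless fricative (sonority 3), /h/ is a voiceless fricative (sonority 3); then the nucleus /ɪ/ (sonority 9).
Onset profile 3-3-9 — rises to the nucleus.
Coda: /v/ is a voiced fricative (sonority 4), /x/ is a voiceless fricative (sonority 3).
Coda profile 9-4-3 — falls from the nucleus.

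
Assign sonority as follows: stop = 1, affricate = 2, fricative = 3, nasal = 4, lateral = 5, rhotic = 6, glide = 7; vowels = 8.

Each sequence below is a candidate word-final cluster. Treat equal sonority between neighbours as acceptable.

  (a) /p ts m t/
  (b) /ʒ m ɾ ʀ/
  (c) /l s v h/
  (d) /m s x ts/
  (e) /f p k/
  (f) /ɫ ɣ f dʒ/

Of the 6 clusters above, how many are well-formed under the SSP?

4

(a) 1-2-4-1 → violates
(b) 3-4-6-6 → violates
(c) 5-3-3-3 → obeys
(d) 4-3-3-2 → obeys
(e) 3-1-1 → obeys
(f) 5-3-3-2 → obeys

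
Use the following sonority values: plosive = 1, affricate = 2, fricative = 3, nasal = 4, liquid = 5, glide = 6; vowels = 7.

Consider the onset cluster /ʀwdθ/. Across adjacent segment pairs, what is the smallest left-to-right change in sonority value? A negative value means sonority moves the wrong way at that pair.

/ʀ/: liquid = 5.
/w/: glide = 6.
/d/: plosive = 1.
/θ/: fricative = 3.
/ʀ/→/w/: change +1.
/w/→/d/: change -5.
/d/→/θ/: change +2.
Minimum = -5.

-5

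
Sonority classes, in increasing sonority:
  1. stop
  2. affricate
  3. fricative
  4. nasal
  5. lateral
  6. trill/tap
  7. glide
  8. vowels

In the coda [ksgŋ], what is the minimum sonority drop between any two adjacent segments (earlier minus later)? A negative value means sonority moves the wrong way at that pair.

-3

/k/ is a stop (sonority 1).
/s/ is a fricative (sonority 3).
/g/ is a stop (sonority 1).
/ŋ/ is a nasal (sonority 4).
/k/→/s/: change -2.
/s/→/g/: change +2.
/g/→/ŋ/: change -3.
Minimum = -3.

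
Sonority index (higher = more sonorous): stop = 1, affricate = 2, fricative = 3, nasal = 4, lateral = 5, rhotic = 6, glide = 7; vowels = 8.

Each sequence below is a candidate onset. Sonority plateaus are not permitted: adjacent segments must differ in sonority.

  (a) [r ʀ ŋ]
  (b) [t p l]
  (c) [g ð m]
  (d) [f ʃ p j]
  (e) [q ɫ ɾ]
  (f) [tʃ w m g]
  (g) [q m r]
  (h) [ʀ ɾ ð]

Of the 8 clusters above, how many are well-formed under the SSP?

3

(a) 6-6-4 → violates
(b) 1-1-5 → violates
(c) 1-3-4 → obeys
(d) 3-3-1-7 → violates
(e) 1-5-6 → obeys
(f) 2-7-4-1 → violates
(g) 1-4-6 → obeys
(h) 6-6-3 → violates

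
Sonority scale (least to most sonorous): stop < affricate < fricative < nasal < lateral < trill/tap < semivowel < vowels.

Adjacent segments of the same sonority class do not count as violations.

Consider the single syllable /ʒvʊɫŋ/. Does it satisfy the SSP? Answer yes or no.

Onset: /ʒ/ is a fricative (sonority 3), /v/ is a fricative (sonority 3); then the nucleus /ʊ/ (sonority 8).
Onset profile 3-3-8 — rises to the nucleus.
Coda: /ɫ/ is a lateral (sonority 5), /ŋ/ is a nasal (sonority 4).
Coda profile 8-5-4 — falls from the nucleus.

yes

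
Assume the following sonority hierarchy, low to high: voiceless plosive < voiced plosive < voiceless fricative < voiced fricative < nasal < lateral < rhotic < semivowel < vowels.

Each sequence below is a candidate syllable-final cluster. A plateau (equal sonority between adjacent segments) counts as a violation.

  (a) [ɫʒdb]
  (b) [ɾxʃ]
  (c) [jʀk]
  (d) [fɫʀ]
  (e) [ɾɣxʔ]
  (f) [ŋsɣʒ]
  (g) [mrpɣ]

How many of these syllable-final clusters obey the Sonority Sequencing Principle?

(a) [ɫʒdb]: profile 6-4-2-2 — violates.
(b) [ɾxʃ]: profile 7-3-3 — violates.
(c) [jʀk]: profile 8-7-1 — obeys.
(d) [fɫʀ]: profile 3-6-7 — violates.
(e) [ɾɣxʔ]: profile 7-4-3-1 — obeys.
(f) [ŋsɣʒ]: profile 5-3-4-4 — violates.
(g) [mrpɣ]: profile 5-7-1-4 — violates.

2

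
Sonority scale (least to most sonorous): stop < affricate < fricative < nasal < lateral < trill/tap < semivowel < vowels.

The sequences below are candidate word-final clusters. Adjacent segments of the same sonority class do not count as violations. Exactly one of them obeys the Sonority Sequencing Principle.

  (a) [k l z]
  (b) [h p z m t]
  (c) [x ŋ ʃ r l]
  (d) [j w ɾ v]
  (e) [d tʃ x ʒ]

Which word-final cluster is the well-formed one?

d

(a) [k l z]: profile 1-5-3 — violates.
(b) [h p z m t]: profile 3-1-3-4-1 — violates.
(c) [x ŋ ʃ r l]: profile 3-4-3-6-5 — violates.
(d) [j w ɾ v]: profile 7-7-6-3 — obeys.
(e) [d tʃ x ʒ]: profile 1-2-3-3 — violates.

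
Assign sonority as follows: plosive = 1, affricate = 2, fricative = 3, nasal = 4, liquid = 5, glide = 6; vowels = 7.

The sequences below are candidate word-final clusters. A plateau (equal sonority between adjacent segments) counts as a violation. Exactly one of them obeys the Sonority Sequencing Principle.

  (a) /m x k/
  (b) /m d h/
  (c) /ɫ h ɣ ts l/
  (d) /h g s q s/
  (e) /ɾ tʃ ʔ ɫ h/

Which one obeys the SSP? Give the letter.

(a) sonority 4-3-1: well-formed.
(b) sonority 4-1-3: ill-formed.
(c) sonority 5-3-3-2-5: ill-formed.
(d) sonority 3-1-3-1-3: ill-formed.
(e) sonority 5-2-1-5-3: ill-formed.

a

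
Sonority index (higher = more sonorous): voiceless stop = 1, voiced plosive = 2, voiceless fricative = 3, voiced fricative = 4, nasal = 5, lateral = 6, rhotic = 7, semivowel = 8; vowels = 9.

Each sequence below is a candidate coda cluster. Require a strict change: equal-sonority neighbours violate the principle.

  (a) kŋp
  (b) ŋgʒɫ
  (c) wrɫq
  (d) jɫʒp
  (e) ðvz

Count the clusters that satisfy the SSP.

2

(a) sonority 1-5-1: ill-formed.
(b) sonority 5-2-4-6: ill-formed.
(c) sonority 8-7-6-1: well-formed.
(d) sonority 8-6-4-1: well-formed.
(e) sonority 4-4-4: ill-formed.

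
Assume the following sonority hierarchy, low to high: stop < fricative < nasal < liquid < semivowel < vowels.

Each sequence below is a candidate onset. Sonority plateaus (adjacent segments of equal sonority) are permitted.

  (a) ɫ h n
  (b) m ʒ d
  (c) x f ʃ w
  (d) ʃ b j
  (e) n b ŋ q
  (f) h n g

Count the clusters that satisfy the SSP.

1

(a) ɫ h n: profile 4-2-3 — violates.
(b) m ʒ d: profile 3-2-1 — violates.
(c) x f ʃ w: profile 2-2-2-5 — obeys.
(d) ʃ b j: profile 2-1-5 — violates.
(e) n b ŋ q: profile 3-1-3-1 — violates.
(f) h n g: profile 2-3-1 — violates.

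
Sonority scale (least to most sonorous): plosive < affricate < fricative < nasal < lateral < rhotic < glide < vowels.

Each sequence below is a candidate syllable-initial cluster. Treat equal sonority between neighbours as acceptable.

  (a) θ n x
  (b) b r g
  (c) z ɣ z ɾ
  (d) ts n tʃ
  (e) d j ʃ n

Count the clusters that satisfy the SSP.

1

(a) θ n x: profile 3-4-3 — violates.
(b) b r g: profile 1-6-1 — violates.
(c) z ɣ z ɾ: profile 3-3-3-6 — obeys.
(d) ts n tʃ: profile 2-4-2 — violates.
(e) d j ʃ n: profile 1-7-3-4 — violates.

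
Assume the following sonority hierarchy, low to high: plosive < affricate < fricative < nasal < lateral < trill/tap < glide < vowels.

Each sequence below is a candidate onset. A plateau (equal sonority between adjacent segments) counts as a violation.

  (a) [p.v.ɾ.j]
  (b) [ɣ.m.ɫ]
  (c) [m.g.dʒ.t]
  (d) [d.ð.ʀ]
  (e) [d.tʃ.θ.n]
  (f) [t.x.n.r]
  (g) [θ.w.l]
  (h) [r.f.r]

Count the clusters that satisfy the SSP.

(a) sonority 1-3-6-7: well-formed.
(b) sonority 3-4-5: well-formed.
(c) sonority 4-1-2-1: ill-formed.
(d) sonority 1-3-6: well-formed.
(e) sonority 1-2-3-4: well-formed.
(f) sonority 1-3-4-6: well-formed.
(g) sonority 3-7-5: ill-formed.
(h) sonority 6-3-6: ill-formed.

5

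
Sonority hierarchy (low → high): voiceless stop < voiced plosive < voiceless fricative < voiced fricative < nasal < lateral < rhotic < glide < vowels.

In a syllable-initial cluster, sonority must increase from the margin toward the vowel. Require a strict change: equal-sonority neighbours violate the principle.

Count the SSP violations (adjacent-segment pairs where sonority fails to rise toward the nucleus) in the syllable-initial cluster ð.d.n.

1

/ð/: voiced fricative = 4.
/d/: voiced plosive = 2.
/n/: nasal = 5.
/ð/→/d/: 4→2 (does not rise) — violation.
/d/→/n/: 2→5 (rises) — ok.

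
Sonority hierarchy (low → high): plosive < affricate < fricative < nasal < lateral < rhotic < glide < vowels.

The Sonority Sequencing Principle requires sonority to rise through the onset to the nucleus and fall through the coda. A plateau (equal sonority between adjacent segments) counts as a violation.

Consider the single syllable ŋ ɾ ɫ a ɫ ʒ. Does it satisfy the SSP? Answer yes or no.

Onset: /ŋ/ is a nasal (sonority 4), /ɾ/ is a rhotic (sonority 6), /ɫ/ is a lateral (sonority 5); then the nucleus /a/ (sonority 8).
Onset profile 4-6-5-8 — does not strictly rise throughout.
Coda: /ɫ/ is a lateral (sonority 5), /ʒ/ is a fricative (sonority 3).
Coda profile 8-5-3 — falls from the nucleus.

no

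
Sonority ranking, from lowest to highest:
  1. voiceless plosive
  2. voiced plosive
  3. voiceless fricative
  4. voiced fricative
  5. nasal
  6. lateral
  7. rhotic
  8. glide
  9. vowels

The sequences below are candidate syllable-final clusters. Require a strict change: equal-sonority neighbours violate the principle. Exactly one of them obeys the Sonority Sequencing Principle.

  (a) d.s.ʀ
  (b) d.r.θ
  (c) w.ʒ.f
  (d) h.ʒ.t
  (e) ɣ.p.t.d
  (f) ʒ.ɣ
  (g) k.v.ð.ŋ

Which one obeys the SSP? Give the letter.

(a) 2-3-7 → violates
(b) 2-7-3 → violates
(c) 8-4-3 → obeys
(d) 3-4-1 → violates
(e) 4-1-1-2 → violates
(f) 4-4 → violates
(g) 1-4-4-5 → violates

c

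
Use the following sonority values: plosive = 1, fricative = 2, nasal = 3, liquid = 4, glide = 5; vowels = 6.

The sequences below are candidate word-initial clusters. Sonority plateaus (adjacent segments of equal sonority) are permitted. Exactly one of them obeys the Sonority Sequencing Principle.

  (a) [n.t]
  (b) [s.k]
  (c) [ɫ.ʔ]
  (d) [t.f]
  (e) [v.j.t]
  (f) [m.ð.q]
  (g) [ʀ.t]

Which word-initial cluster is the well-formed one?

d

(a) 3-1 → violates
(b) 2-1 → violates
(c) 4-1 → violates
(d) 1-2 → obeys
(e) 2-5-1 → violates
(f) 3-2-1 → violates
(g) 4-1 → violates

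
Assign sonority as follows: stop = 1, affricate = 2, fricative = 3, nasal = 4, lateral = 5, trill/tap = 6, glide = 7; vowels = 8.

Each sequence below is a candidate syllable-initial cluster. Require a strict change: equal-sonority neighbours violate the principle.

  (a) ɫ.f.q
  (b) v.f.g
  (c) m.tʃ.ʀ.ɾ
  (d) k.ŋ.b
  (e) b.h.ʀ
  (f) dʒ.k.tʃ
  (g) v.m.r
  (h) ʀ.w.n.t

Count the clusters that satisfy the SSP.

(a) sonority 5-3-1: ill-formed.
(b) sonority 3-3-1: ill-formed.
(c) sonority 4-2-6-6: ill-formed.
(d) sonority 1-4-1: ill-formed.
(e) sonority 1-3-6: well-formed.
(f) sonority 2-1-2: ill-formed.
(g) sonority 3-4-6: well-formed.
(h) sonority 6-7-4-1: ill-formed.

2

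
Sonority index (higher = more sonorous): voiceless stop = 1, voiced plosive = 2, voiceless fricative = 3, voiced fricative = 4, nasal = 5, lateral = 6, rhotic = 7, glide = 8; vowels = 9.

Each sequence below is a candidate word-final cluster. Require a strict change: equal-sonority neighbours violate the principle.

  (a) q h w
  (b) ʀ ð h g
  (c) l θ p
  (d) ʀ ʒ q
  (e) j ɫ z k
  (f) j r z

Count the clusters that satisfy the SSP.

5

(a) 1-3-8 → violates
(b) 7-4-3-2 → obeys
(c) 6-3-1 → obeys
(d) 7-4-1 → obeys
(e) 8-6-4-1 → obeys
(f) 8-7-4 → obeys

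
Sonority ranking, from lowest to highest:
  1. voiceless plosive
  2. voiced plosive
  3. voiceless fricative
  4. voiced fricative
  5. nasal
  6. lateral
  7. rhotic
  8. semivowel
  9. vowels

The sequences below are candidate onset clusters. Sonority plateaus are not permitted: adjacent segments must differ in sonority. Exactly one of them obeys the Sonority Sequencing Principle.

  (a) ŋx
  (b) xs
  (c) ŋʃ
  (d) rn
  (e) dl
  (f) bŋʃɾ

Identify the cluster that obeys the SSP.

(a) 5-3 → violates
(b) 3-3 → violates
(c) 5-3 → violates
(d) 7-5 → violates
(e) 2-6 → obeys
(f) 2-5-3-7 → violates

e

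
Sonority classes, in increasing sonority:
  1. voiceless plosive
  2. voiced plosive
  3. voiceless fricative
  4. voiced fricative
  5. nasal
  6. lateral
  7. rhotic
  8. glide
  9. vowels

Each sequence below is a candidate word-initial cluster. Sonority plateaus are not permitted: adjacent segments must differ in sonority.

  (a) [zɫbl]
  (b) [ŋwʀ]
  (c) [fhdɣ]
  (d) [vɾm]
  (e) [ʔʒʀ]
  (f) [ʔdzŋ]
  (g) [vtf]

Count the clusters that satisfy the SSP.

(a) 4-6-2-6 → violates
(b) 5-8-7 → violates
(c) 3-3-2-4 → violates
(d) 4-7-5 → violates
(e) 1-4-7 → obeys
(f) 1-2-4-5 → obeys
(g) 4-1-3 → violates

2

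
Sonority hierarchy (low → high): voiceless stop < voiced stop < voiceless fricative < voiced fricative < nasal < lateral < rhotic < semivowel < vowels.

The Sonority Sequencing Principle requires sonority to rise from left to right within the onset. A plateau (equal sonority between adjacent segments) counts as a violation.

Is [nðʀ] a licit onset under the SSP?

/n/ — nasal, sonority 5.
/ð/ — voiced fricative, sonority 4.
/ʀ/ — rhotic, sonority 7.
The profile is 5-4-7. Between /n/ (5) and /ð/ (4) sonority does not rise, so the cluster violates the SSP.

no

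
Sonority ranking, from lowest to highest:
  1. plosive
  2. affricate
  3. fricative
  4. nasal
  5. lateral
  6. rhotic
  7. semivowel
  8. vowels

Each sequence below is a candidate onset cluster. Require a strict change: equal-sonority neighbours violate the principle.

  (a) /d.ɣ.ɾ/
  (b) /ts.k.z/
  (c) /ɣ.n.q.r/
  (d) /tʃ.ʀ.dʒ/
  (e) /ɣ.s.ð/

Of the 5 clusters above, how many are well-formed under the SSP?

(a) sonority 1-3-6: well-formed.
(b) sonority 2-1-3: ill-formed.
(c) sonority 3-4-1-6: ill-formed.
(d) sonority 2-6-2: ill-formed.
(e) sonority 3-3-3: ill-formed.

1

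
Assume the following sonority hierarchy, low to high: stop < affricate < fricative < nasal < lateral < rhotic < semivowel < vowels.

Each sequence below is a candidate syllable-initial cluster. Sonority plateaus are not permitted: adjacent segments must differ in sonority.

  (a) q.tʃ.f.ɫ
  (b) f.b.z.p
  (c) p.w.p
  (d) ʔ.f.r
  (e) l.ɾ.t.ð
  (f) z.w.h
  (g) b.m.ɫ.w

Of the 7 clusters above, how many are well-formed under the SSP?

(a) q.tʃ.f.ɫ: profile 1-2-3-5 — obeys.
(b) f.b.z.p: profile 3-1-3-1 — violates.
(c) p.w.p: profile 1-7-1 — violates.
(d) ʔ.f.r: profile 1-3-6 — obeys.
(e) l.ɾ.t.ð: profile 5-6-1-3 — violates.
(f) z.w.h: profile 3-7-3 — violates.
(g) b.m.ɫ.w: profile 1-4-5-7 — obeys.

3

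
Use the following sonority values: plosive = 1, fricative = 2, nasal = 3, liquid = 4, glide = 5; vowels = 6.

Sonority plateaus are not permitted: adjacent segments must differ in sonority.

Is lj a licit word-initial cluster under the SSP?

yes

/l/ is a liquid (sonority 4).
/j/ is a glide (sonority 5).
The profile 4-5 strictly rises, so the word-initial cluster satisfies the SSP.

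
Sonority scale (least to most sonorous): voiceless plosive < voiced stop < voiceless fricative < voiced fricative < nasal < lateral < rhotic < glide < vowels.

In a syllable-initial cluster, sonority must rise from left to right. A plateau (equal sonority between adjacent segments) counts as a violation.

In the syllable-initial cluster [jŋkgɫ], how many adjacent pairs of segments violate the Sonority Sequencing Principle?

/j/: glide = 8.
/ŋ/: nasal = 5.
/k/: voiceless plosive = 1.
/g/: voiced stop = 2.
/ɫ/: lateral = 6.
/j/→/ŋ/: 8→5 (does not rise) — violation.
/ŋ/→/k/: 5→1 (does not rise) — violation.
/k/→/g/: 1→2 (rises) — ok.
/g/→/ɫ/: 2→6 (rises) — ok.

2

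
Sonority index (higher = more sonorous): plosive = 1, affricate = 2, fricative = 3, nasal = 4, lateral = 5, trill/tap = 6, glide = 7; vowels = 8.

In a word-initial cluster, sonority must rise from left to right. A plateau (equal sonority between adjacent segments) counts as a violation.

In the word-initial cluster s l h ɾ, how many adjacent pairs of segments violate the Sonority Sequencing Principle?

1

/s/ — fricative, sonority 3.
/l/ — lateral, sonority 5.
/h/ — fricative, sonority 3.
/ɾ/ — trill/tap, sonority 6.
/s/→/l/: 3→5 (rises) — ok.
/l/→/h/: 5→3 (does not rise) — violation.
/h/→/ɾ/: 3→6 (rises) — ok.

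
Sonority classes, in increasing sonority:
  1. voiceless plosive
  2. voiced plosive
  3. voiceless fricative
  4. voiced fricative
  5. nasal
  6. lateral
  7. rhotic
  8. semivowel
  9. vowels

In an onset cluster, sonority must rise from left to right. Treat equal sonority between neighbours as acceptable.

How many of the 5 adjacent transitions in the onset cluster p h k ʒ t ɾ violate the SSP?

/p/ is a voiceless plosive (sonority 1).
/h/ is a voiceless fricative (sonority 3).
/k/ is a voiceless plosive (sonority 1).
/ʒ/ is a voiced fricative (sonority 4).
/t/ is a voiceless plosive (sonority 1).
/ɾ/ is a rhotic (sonority 7).
/p/→/h/: 1→3 (rises) — ok.
/h/→/k/: 3→1 (does not rise) — violation.
/k/→/ʒ/: 1→4 (rises) — ok.
/ʒ/→/t/: 4→1 (does not rise) — violation.
/t/→/ɾ/: 1→7 (rises) — ok.

2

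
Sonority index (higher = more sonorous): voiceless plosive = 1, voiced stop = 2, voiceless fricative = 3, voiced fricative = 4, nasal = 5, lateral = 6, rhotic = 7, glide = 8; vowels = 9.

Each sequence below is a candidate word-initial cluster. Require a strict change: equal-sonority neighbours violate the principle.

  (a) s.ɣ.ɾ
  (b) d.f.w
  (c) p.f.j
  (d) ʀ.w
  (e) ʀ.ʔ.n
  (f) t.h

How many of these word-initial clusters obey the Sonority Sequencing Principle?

(a) s.ɣ.ɾ: profile 3-4-7 — obeys.
(b) d.f.w: profile 2-3-8 — obeys.
(c) p.f.j: profile 1-3-8 — obeys.
(d) ʀ.w: profile 7-8 — obeys.
(e) ʀ.ʔ.n: profile 7-1-5 — violates.
(f) t.h: profile 1-3 — obeys.

5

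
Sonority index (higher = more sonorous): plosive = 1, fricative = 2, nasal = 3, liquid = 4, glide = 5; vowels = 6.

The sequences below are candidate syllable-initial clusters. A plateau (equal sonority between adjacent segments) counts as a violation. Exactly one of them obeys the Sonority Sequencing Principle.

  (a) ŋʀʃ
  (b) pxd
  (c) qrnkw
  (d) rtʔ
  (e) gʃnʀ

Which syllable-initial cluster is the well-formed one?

e

(a) sonority 3-4-2: ill-formed.
(b) sonority 1-2-1: ill-formed.
(c) sonority 1-4-3-1-5: ill-formed.
(d) sonority 4-1-1: ill-formed.
(e) sonority 1-2-3-4: well-formed.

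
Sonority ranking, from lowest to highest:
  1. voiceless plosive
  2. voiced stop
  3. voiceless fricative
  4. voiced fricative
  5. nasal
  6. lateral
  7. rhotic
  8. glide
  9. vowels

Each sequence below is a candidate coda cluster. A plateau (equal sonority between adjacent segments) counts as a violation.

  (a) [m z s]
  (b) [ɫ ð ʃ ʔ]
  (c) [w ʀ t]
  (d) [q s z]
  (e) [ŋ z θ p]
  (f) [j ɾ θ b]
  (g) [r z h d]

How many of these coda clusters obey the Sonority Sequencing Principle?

(a) sonority 5-4-3: well-formed.
(b) sonority 6-4-3-1: well-formed.
(c) sonority 8-7-1: well-formed.
(d) sonority 1-3-4: ill-formed.
(e) sonority 5-4-3-1: well-formed.
(f) sonority 8-7-3-2: well-formed.
(g) sonority 7-4-3-2: well-formed.

6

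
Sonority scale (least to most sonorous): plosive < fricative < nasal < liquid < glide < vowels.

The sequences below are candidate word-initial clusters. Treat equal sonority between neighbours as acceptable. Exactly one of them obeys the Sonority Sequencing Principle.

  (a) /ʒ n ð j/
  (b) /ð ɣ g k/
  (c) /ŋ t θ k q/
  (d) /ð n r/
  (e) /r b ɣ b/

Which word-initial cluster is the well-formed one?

(a) 2-3-2-5 → violates
(b) 2-2-1-1 → violates
(c) 3-1-2-1-1 → violates
(d) 2-3-4 → obeys
(e) 4-1-2-1 → violates

d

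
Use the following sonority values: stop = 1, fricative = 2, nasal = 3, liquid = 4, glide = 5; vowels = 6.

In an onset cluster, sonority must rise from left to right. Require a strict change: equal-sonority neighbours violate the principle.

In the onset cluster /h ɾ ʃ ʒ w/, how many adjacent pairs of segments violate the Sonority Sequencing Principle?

/h/ — fricative, sonority 2.
/ɾ/ — liquid, sonority 4.
/ʃ/ — fricative, sonority 2.
/ʒ/ — fricative, sonority 2.
/w/ — glide, sonority 5.
/h/→/ɾ/: 2→4 (rises) — ok.
/ɾ/→/ʃ/: 4→2 (does not rise) — violation.
/ʃ/→/ʒ/: 2→2 (plateau) — violation.
/ʒ/→/w/: 2→5 (rises) — ok.

2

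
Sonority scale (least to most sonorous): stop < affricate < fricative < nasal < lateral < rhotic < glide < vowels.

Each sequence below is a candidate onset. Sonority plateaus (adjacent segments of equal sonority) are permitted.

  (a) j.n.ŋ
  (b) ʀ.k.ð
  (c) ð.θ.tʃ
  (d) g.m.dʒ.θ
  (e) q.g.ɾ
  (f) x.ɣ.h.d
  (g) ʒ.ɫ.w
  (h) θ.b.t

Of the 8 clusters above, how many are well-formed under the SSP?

2

(a) sonority 7-4-4: ill-formed.
(b) sonority 6-1-3: ill-formed.
(c) sonority 3-3-2: ill-formed.
(d) sonority 1-4-2-3: ill-formed.
(e) sonority 1-1-6: well-formed.
(f) sonority 3-3-3-1: ill-formed.
(g) sonority 3-5-7: well-formed.
(h) sonority 3-1-1: ill-formed.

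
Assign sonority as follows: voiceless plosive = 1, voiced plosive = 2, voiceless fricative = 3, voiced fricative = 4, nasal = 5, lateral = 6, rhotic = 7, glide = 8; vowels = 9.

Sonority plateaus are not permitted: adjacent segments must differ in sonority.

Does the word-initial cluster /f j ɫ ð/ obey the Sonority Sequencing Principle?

/f/: voiceless fricative = 3.
/j/: glide = 8.
/ɫ/: lateral = 6.
/ð/: voiced fricative = 4.
The profile is 3-8-6-4. Between /j/ (8) and /ɫ/ (6) sonority does not rise, so the cluster violates the SSP.

no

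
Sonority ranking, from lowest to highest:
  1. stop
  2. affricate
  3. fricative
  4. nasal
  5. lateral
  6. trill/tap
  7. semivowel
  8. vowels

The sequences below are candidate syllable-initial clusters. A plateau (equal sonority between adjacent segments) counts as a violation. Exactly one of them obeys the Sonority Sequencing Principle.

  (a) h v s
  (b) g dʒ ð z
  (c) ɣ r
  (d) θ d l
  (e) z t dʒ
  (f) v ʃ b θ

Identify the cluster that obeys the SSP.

(a) sonority 3-3-3: ill-formed.
(b) sonority 1-2-3-3: ill-formed.
(c) sonority 3-6: well-formed.
(d) sonority 3-1-5: ill-formed.
(e) sonority 3-1-2: ill-formed.
(f) sonority 3-3-1-3: ill-formed.

c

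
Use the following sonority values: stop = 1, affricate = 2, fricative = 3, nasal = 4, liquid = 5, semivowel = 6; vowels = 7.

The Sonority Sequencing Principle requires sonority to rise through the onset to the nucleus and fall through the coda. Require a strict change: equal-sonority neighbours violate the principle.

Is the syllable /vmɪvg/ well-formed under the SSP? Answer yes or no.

Onset: /v/ is a fricative (sonority 3), /m/ is a nasal (sonority 4); then the nucleus /ɪ/ (sonority 7).
Onset profile 3-4-7 — rises to the nucleus.
Coda: /v/ is a fricative (sonority 3), /g/ is a stop (sonority 1).
Coda profile 7-3-1 — falls from the nucleus.

yes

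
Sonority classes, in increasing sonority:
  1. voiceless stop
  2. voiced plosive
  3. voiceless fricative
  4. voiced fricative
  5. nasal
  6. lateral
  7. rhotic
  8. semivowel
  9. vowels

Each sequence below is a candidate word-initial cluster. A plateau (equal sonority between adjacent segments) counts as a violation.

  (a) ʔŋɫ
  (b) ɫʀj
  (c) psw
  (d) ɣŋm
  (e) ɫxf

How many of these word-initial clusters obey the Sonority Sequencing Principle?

(a) 1-5-6 → obeys
(b) 6-7-8 → obeys
(c) 1-3-8 → obeys
(d) 4-5-5 → violates
(e) 6-3-3 → violates

3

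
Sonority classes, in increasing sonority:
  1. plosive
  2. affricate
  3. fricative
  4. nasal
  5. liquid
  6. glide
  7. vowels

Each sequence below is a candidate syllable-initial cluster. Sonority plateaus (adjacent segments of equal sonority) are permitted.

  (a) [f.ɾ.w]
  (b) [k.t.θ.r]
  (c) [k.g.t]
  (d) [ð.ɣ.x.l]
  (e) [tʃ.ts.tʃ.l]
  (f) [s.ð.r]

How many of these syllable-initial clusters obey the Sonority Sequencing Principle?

(a) 3-5-6 → obeys
(b) 1-1-3-5 → obeys
(c) 1-1-1 → obeys
(d) 3-3-3-5 → obeys
(e) 2-2-2-5 → obeys
(f) 3-3-5 → obeys

6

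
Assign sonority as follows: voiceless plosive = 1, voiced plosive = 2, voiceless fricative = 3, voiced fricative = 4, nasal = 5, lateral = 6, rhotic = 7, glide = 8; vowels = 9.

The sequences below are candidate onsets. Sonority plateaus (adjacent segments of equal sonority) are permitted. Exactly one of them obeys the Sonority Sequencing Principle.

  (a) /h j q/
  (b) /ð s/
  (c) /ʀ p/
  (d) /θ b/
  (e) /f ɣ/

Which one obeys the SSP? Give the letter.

(a) /h j q/: profile 3-8-1 — violates.
(b) /ð s/: profile 4-3 — violates.
(c) /ʀ p/: profile 7-1 — violates.
(d) /θ b/: profile 3-2 — violates.
(e) /f ɣ/: profile 3-4 — obeys.

e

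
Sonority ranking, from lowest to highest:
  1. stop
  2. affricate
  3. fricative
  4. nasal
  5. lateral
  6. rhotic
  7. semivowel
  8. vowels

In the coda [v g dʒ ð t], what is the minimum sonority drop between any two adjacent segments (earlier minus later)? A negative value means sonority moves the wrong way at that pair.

-1

/v/ is a fricative (sonority 3).
/g/ is a stop (sonority 1).
/dʒ/ is an affricate (sonority 2).
/ð/ is a fricative (sonority 3).
/t/ is a stop (sonority 1).
/v/→/g/: change +2.
/g/→/dʒ/: change -1.
/dʒ/→/ð/: change -1.
/ð/→/t/: change +2.
Minimum = -1.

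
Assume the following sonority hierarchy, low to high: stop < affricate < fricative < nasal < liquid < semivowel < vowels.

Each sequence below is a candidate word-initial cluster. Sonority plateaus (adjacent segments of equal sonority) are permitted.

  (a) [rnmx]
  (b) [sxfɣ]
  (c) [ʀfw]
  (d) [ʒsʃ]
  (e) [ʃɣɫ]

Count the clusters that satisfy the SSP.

3

(a) sonority 5-4-4-3: ill-formed.
(b) sonority 3-3-3-3: well-formed.
(c) sonority 5-3-6: ill-formed.
(d) sonority 3-3-3: well-formed.
(e) sonority 3-3-5: well-formed.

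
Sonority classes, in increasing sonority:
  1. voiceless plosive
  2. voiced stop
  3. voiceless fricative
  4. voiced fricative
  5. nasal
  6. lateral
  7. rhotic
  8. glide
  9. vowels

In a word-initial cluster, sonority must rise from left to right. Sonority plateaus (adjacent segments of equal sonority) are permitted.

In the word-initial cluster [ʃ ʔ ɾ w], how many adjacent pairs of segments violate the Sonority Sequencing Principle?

1

/ʃ/: voiceless fricative = 3.
/ʔ/: voiceless plosive = 1.
/ɾ/: rhotic = 7.
/w/: glide = 8.
/ʃ/→/ʔ/: 3→1 (does not rise) — violation.
/ʔ/→/ɾ/: 1→7 (rises) — ok.
/ɾ/→/w/: 7→8 (rises) — ok.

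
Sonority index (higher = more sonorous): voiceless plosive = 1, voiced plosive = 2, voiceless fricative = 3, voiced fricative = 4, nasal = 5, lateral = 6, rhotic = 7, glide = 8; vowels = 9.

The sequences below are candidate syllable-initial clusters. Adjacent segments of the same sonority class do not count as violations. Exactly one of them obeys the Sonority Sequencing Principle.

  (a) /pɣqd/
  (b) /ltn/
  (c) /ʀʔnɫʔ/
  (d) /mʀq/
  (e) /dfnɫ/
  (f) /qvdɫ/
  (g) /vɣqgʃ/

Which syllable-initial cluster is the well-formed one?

e

(a) /pɣqd/: profile 1-4-1-2 — violates.
(b) /ltn/: profile 6-1-5 — violates.
(c) /ʀʔnɫʔ/: profile 7-1-5-6-1 — violates.
(d) /mʀq/: profile 5-7-1 — violates.
(e) /dfnɫ/: profile 2-3-5-6 — obeys.
(f) /qvdɫ/: profile 1-4-2-6 — violates.
(g) /vɣqgʃ/: profile 4-4-1-2-3 — violates.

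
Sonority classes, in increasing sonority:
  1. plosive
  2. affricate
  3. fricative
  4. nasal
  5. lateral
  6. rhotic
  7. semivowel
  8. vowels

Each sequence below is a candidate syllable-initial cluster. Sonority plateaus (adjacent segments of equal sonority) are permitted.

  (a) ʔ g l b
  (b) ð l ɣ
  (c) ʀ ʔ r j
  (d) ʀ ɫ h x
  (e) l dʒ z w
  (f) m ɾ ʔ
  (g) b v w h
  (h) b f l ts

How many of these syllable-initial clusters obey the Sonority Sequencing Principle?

0

(a) ʔ g l b: profile 1-1-5-1 — violates.
(b) ð l ɣ: profile 3-5-3 — violates.
(c) ʀ ʔ r j: profile 6-1-6-7 — violates.
(d) ʀ ɫ h x: profile 6-5-3-3 — violates.
(e) l dʒ z w: profile 5-2-3-7 — violates.
(f) m ɾ ʔ: profile 4-6-1 — violates.
(g) b v w h: profile 1-3-7-3 — violates.
(h) b f l ts: profile 1-3-5-2 — violates.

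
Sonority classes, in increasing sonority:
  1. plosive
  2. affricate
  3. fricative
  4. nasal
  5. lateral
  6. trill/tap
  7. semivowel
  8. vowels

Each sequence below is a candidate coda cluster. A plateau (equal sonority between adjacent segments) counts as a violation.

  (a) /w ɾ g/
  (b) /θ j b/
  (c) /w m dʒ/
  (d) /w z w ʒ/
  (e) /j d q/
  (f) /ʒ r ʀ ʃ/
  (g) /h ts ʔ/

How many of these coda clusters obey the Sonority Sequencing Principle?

3

(a) /w ɾ g/: profile 7-6-1 — obeys.
(b) /θ j b/: profile 3-7-1 — violates.
(c) /w m dʒ/: profile 7-4-2 — obeys.
(d) /w z w ʒ/: profile 7-3-7-3 — violates.
(e) /j d q/: profile 7-1-1 — violates.
(f) /ʒ r ʀ ʃ/: profile 3-6-6-3 — violates.
(g) /h ts ʔ/: profile 3-2-1 — obeys.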